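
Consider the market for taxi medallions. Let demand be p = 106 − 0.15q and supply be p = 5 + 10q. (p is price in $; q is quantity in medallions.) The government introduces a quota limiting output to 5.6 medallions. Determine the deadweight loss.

Competitive equilibrium: 106 − 0.15q = 5 + 10q → q* = 9.9507, p* = 104.5074.
At q = 5.6: demand price = 106 − 0.15·5.6 = 105.16; supply price = 5 + 10·5.6 = 61.
Δq = 9.9507 − 5.6 = 4.3507; wedge = 105.16 − 61 = 44.16.
Welfare loss = ½ × 4.3507 × 44.16 = $96.06.

$96.06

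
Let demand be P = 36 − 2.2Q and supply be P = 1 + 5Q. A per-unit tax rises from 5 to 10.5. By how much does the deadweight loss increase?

5.92

Competitive equilibrium: 36 − 2.2Q = 1 + 5Q → Q* = 4.8611, P* = 25.3056.
For a per-unit tax t: ΔQ = t/7.2, so DWL = ½·t·(t/7.2) = t²/14.4.
At t = 5: DWL = 1.736. At t = 10.5: DWL = 7.656.
Increase = 7.656 − 1.736 = 5.92.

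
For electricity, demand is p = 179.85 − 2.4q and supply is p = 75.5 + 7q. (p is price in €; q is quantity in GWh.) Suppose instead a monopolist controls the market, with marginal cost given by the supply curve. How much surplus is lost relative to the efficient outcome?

Competitive equilibrium: 179.85 − 2.4q = 75.5 + 7q → q* = 11.1011, p* = 153.2074.
Marginal revenue: MR = 179.85 − 4.8q. Set MR = MC: 179.85 − 4.8q = 75.5 + 7q → q_m = 8.8432.
Price p_m = 179.85 − 2.4·8.8432 = 158.6263; MC(q_m) = 75.5 + 7·8.8432 = 137.4024.
Competitive q* = 11.1011, so Δq = 2.2579; wedge = 158.6263 − 137.4024 = 21.2239.
The triangle = ½ × 2.2579 × 21.2239 = €23.96.

€23.96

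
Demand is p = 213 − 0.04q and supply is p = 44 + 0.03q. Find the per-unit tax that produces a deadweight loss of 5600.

28

Competitive equilibrium: 213 − 0.04q = 44 + 0.03q → q* = 2414.2857, p* = 116.4286.
A tax t gives Δq = t/0.07 and wedge t, so DWL = t²/0.14.
t²/0.14 = 5600 → t² = 784 → t = 28.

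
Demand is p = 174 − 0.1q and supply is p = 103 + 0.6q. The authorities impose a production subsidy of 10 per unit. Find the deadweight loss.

71.43

Competitive equilibrium: 174 − 0.1q = 103 + 0.6q → q* = 101.4286, p* = 163.8571.
The subsidy lowers effective supply by 10: p = 93 + 0.6q.
New quantity: 174 − 0.1q = 93 + 0.6q → q' = 115.7143.
Overproduction Δq = 115.7143 − 101.4286 = 14.2857; wedge = subsidy = 10.
The triangle = ½ × 14.2857 × 10 = 71.43.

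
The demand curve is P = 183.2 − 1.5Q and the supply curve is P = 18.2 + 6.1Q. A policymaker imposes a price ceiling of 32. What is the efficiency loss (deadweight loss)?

Competitive equilibrium: 183.2 − 1.5Q = 18.2 + 6.1Q → Q* = 21.7105, P* = 150.6342.
At the ceiling P = 32, quantity supplied = (32 − 18.2)/6.1 = 2.2623.
Willingness to pay at Q' = 2.2623: 183.2 − 1.5·2.2623 = 179.8066.
ΔQ = 21.7105 − 2.2623 = 19.4482; wedge = 179.8066 − 32 = 147.8066.
DWL = ½ × 19.4482 × 147.8066 = 1437.29.

1437.29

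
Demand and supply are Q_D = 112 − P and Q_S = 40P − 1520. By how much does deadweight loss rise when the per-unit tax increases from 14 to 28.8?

309

In inverse form: demand P = 112 − Q, supply P = 38 + 0.025Q.
Competitive equilibrium: 112 − Q = 38 + 0.025Q → Q* = 72.1951, P* = 39.8049.
For a per-unit tax t: ΔQ = t/1.025, so DWL = ½·t·(t/1.025) = t²/2.05.
At t = 14: DWL = 95.61. At t = 28.8: DWL = 404.605.
Increase = 404.605 − 95.61 = 309.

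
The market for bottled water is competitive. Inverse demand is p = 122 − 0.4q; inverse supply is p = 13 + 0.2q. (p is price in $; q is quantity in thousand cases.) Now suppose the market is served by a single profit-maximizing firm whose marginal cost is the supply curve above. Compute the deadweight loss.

Competitive equilibrium: 122 − 0.4q = 13 + 0.2q → q* = 181.6667, p* = 49.3333.
Marginal revenue: MR = 122 − 0.8q. Set MR = MC: 122 − 0.8q = 13 + 0.2q → q_m = 109.
Price p_m = 122 − 0.4·109 = 78.4; MC(q_m) = 13 + 0.2·109 = 34.8.
Competitive q* = 181.6667, so Δq = 72.6667; wedge = 78.4 − 34.8 = 43.6.
The triangle = ½ × 72.6667 × 43.6 = $1584.13 thousand.

$1584.13 thousand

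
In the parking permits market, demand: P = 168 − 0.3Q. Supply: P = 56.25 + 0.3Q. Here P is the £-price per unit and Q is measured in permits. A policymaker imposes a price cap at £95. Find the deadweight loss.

£977.55

Competitive equilibrium: 168 − 0.3Q = 56.25 + 0.3Q → Q* = 186.25, P* = 112.125.
At the ceiling P = 95, quantity supplied = (95 − 56.25)/0.3 = 129.1667.
Willingness to pay at Q' = 129.1667: 168 − 0.3·129.1667 = 129.25.
ΔQ = 186.25 − 129.1667 = 57.0833; wedge = 129.25 − 95 = 34.25.
The triangle = ½ × 57.0833 × 34.25 = £977.55.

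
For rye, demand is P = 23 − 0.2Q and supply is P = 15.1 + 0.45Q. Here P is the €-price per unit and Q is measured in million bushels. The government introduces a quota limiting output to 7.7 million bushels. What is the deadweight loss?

Competitive equilibrium: 23 − 0.2Q = 15.1 + 0.45Q → Q* = 12.1538, P* = 20.5692.
At Q = 7.7: demand price = 23 − 0.2·7.7 = 21.46; supply price = 15.1 + 0.45·7.7 = 18.565.
ΔQ = 12.1538 − 7.7 = 4.4538; wedge = 21.46 − 18.565 = 2.895.
The triangle = ½ × 4.4538 × 2.895 = €6.45 million.

€6.45 million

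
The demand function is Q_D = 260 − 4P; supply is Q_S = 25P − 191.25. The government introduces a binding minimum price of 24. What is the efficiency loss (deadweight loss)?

In inverse form: demand P = 65 − 0.25Q, supply P = 7.65 + 0.04Q.
Competitive equilibrium: 65 − 0.25Q = 7.65 + 0.04Q → Q* = 197.7586, P* = 15.5603.
At the floor P = 24, quantity demanded = (65 − 24)/0.25 = 164.
Sellers' marginal cost at Q' = 164: 7.65 + 0.04·164 = 14.21.
ΔQ = 197.7586 − 164 = 33.7586; wedge = 24 − 14.21 = 9.79.
DWL = ½ × 33.7586 × 9.79 = 165.25.

165.25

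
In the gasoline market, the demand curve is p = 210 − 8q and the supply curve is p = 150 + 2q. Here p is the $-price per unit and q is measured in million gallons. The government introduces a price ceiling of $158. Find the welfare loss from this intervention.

Competitive equilibrium: 210 − 8q = 150 + 2q → q* = 6, p* = 162.
At the ceiling p = 158, quantity supplied = (158 − 150)/2 = 4.
Willingness to pay at q' = 4: 210 − 8·4 = 178.
Δq = 6 − 4 = 2; wedge = 178 − 158 = 20.
Deadweight loss = ½ × 2 × 20 = $20 million.

$20 million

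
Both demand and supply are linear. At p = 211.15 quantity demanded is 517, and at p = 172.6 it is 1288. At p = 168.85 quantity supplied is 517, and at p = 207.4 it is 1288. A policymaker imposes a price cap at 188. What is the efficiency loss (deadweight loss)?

80

Demand slope = (172.6 − 211.15)/(1288 − 517) = −0.05, so p = 237 − 0.05q.
Supply slope = (207.4 − 168.85)/(1288 − 517) = 0.05, so p = 143 + 0.05q.
Competitive equilibrium: 237 − 0.05q = 143 + 0.05q → q* = 940, p* = 190.
At the ceiling p = 188, quantity supplied = (188 − 143)/0.05 = 900.
Willingness to pay at q' = 900: 237 − 0.05·900 = 192.
Δq = 940 − 900 = 40; wedge = 192 − 188 = 4.
DWL = ½ × 40 × 4 = 80.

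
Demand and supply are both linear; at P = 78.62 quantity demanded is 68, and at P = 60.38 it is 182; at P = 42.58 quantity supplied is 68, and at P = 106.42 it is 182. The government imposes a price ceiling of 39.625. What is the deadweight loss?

1102.20

Demand slope = (60.38 − 78.62)/(182 − 68) = −0.16, so P = 89.5 − 0.16Q.
Supply slope = (106.42 − 42.58)/(182 − 68) = 0.56, so P = 4.5 + 0.56Q.
Competitive equilibrium: 89.5 − 0.16Q = 4.5 + 0.56Q → Q* = 118.0556, P* = 70.6111.
At the ceiling P = 39.625, quantity supplied = (39.625 − 4.5)/0.56 = 62.7232.
Willingness to pay at Q' = 62.7232: 89.5 − 0.16·62.7232 = 79.4643.
ΔQ = 118.0556 − 62.7232 = 55.3324; wedge = 79.4643 − 39.625 = 39.8393.
Deadweight loss = ½ × 55.3324 × 39.8393 = 1102.20.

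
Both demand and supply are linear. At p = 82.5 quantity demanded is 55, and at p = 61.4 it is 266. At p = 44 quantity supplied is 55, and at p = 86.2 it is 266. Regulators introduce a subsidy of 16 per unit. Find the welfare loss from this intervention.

Demand slope = (61.4 − 82.5)/(266 − 55) = −0.1, so p = 88 − 0.1q.
Supply slope = (86.2 − 44)/(266 − 55) = 0.2, so p = 33 + 0.2q.
Competitive equilibrium: 88 − 0.1q = 33 + 0.2q → q* = 183.3333, p* = 69.6667.
The subsidy lowers effective supply by 16: p = 17 + 0.2q.
New quantity: 88 − 0.1q = 17 + 0.2q → q' = 236.6667.
Overproduction Δq = 236.6667 − 183.3333 = 53.3334; wedge = subsidy = 16.
DWL = ½ × 53.3334 × 16 = 426.67.

426.67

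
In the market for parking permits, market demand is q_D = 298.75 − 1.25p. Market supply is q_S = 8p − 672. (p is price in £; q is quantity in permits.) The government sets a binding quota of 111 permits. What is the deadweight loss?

£1479.95

In inverse form: demand p = 239 − 0.8q, supply p = 84 + 0.125q.
Competitive equilibrium: 239 − 0.8q = 84 + 0.125q → q* = 167.5676, p* = 104.9459.
At q = 111: demand price = 239 − 0.8·111 = 150.2; supply price = 84 + 0.125·111 = 97.875.
Δq = 167.5676 − 111 = 56.5676; wedge = 150.2 − 97.875 = 52.325.
Deadweight loss = ½ × 56.5676 × 52.325 = £1479.95.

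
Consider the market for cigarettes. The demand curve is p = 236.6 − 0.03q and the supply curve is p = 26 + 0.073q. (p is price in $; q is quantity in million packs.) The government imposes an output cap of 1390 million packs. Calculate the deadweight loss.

Competitive equilibrium: 236.6 − 0.03q = 26 + 0.073q → q* = 2044.6602, p* = 175.2602.
At q = 1390: demand price = 236.6 − 0.03·1390 = 194.9; supply price = 26 + 0.073·1390 = 127.47.
Δq = 2044.6602 − 1390 = 654.6602; wedge = 194.9 − 127.47 = 67.43.
Welfare loss = ½ × 654.6602 × 67.43 = $22071.87 million.

$22071.87 million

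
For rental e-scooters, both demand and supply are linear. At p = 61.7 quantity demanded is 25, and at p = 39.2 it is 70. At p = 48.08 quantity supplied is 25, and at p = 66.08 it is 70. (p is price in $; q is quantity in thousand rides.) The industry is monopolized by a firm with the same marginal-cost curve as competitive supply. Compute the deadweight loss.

Demand slope = (39.2 − 61.7)/(70 − 25) = −0.5, so p = 74.2 − 0.5q.
Supply slope = (66.08 − 48.08)/(70 − 25) = 0.4, so p = 38.08 + 0.4q.
Competitive equilibrium: 74.2 − 0.5q = 38.08 + 0.4q → q* = 40.1333, p* = 54.1333.
Marginal revenue: MR = 74.2 − q. Set MR = MC: 74.2 − q = 38.08 + 0.4q → q_m = 25.8.
Price p_m = 74.2 − 0.5·25.8 = 61.3; MC(q_m) = 38.08 + 0.4·25.8 = 48.4.
Competitive q* = 40.1333, so Δq = 14.3333; wedge = 61.3 − 48.4 = 12.9.
Welfare loss = ½ × 14.3333 × 12.9 = $92.45 thousand.

$92.45 thousand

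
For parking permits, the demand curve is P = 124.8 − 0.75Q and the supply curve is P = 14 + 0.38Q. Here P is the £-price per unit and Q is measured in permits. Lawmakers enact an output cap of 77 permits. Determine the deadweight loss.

£250.43

Competitive equilibrium: 124.8 − 0.75Q = 14 + 0.38Q → Q* = 98.0531, P* = 51.2602.
At Q = 77: demand price = 124.8 − 0.75·77 = 67.05; supply price = 14 + 0.38·77 = 43.26.
ΔQ = 98.0531 − 77 = 21.0531; wedge = 67.05 − 43.26 = 23.79.
Welfare loss = ½ × 21.0531 × 23.79 = £250.43.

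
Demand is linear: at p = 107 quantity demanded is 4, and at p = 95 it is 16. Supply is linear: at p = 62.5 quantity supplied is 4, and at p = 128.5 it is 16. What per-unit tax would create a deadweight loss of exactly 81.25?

Demand slope = (95 − 107)/(16 − 4) = −1, so p = 111 − q.
Supply slope = (128.5 − 62.5)/(16 − 4) = 5.5, so p = 40.5 + 5.5q.
Competitive equilibrium: 111 − q = 40.5 + 5.5q → q* = 10.8462, p* = 100.1538.
A tax t gives Δq = t/6.5 and wedge t, so DWL = t²/13.
t²/13 = 81.25 → t² = 1056.25 → t = 32.5.

32.5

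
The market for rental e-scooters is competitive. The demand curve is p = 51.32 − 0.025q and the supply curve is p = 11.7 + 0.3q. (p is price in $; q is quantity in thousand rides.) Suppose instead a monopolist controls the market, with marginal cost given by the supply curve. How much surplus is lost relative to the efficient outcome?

Competitive equilibrium: 51.32 − 0.025q = 11.7 + 0.3q → q* = 121.9077, p* = 48.2723.
Marginal revenue: MR = 51.32 − 0.05q. Set MR = MC: 51.32 − 0.05q = 11.7 + 0.3q → q_m = 113.2.
Price p_m = 51.32 − 0.025·113.2 = 48.49; MC(q_m) = 11.7 + 0.3·113.2 = 45.66.
Competitive q* = 121.9077, so Δq = 8.7077; wedge = 48.49 − 45.66 = 2.83.
Deadweight loss = ½ × 8.7077 × 2.83 = $12.32 thousand.

$12.32 thousand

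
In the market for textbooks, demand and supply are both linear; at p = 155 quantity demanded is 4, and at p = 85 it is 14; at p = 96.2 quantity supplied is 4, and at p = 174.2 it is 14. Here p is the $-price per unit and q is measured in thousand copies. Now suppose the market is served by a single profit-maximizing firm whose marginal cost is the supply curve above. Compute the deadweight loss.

Demand slope = (85 − 155)/(14 − 4) = −7, so p = 183 − 7q.
Supply slope = (174.2 − 96.2)/(14 − 4) = 7.8, so p = 65 + 7.8q.
Competitive equilibrium: 183 − 7q = 65 + 7.8q → q* = 7.973, p* = 127.1892.
Marginal revenue: MR = 183 − 14q. Set MR = MC: 183 − 14q = 65 + 7.8q → q_m = 5.4128.
Price p_m = 183 − 7·5.4128 = 145.1104; MC(q_m) = 65 + 7.8·5.4128 = 107.2198.
Competitive q* = 7.973, so Δq = 2.5602; wedge = 145.1104 − 107.2198 = 37.8906.
Welfare loss = ½ × 2.5602 × 37.8906 = $48.50 thousand.

$48.50 thousand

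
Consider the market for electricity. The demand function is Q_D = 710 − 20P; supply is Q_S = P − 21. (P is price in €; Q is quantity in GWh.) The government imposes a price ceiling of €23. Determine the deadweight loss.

In inverse form: demand P = 35.5 − 0.05Q, supply P = 21 + Q.
Competitive equilibrium: 35.5 − 0.05Q = 21 + Q → Q* = 13.8095, P* = 34.8095.
At the ceiling P = 23, quantity supplied = (23 − 21)/1 = 2.
Willingness to pay at Q' = 2: 35.5 − 0.05·2 = 35.4.
ΔQ = 13.8095 − 2 = 11.8095; wedge = 35.4 − 23 = 12.4.
The triangle = ½ × 11.8095 × 12.4 = €73.22.

€73.22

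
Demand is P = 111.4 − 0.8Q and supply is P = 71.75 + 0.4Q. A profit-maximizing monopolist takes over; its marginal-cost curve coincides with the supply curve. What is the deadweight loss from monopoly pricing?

Competitive equilibrium: 111.4 − 0.8Q = 71.75 + 0.4Q → Q* = 33.0417, P* = 84.9667.
Marginal revenue: MR = 111.4 − 1.6Q. Set MR = MC: 111.4 − 1.6Q = 71.75 + 0.4Q → Q_m = 19.825.
Price P_m = 111.4 − 0.8·19.825 = 95.54; MC(Q_m) = 71.75 + 0.4·19.825 = 79.68.
Competitive Q* = 33.0417, so ΔQ = 13.2167; wedge = 95.54 − 79.68 = 15.86.
DWL = ½ × 13.2167 × 15.86 = 104.81.

104.81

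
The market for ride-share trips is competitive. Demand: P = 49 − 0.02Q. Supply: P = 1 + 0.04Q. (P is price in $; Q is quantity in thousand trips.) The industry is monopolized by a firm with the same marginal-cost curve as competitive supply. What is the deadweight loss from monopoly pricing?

$1200 thousand

Competitive equilibrium: 49 − 0.02Q = 1 + 0.04Q → Q* = 800, P* = 33.
Marginal revenue: MR = 49 − 0.04Q. Set MR = MC: 49 − 0.04Q = 1 + 0.04Q → Q_m = 600.
Price P_m = 49 − 0.02·600 = 37; MC(Q_m) = 1 + 0.04·600 = 25.
Competitive Q* = 800, so ΔQ = 200; wedge = 37 − 25 = 12.
Welfare loss = ½ × 200 × 12 = $1200 thousand.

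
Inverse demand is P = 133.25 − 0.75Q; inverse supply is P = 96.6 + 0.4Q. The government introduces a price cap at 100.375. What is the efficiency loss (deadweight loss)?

Competitive equilibrium: 133.25 − 0.75Q = 96.6 + 0.4Q → Q* = 31.8696, P* = 109.3478.
At the ceiling P = 100.375, quantity supplied = (100.375 − 96.6)/0.4 = 9.4375.
Willingness to pay at Q' = 9.4375: 133.25 − 0.75·9.4375 = 126.1719.
ΔQ = 31.8696 − 9.4375 = 22.4321; wedge = 126.1719 − 100.375 = 25.7969.
Welfare loss = ½ × 22.4321 × 25.7969 = 289.34.

289.34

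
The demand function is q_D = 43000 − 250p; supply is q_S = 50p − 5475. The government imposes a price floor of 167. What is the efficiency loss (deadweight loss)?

22005.21

In inverse form: demand p = 172 − 0.004q, supply p = 109.5 + 0.02q.
Competitive equilibrium: 172 − 0.004q = 109.5 + 0.02q → q* = 2604.1667, p* = 161.5833.
At the floor p = 167, quantity demanded = (172 − 167)/0.004 = 1250.
Sellers' marginal cost at q' = 1250: 109.5 + 0.02·1250 = 134.5.
Δq = 2604.1667 − 1250 = 1354.1667; wedge = 167 − 134.5 = 32.5.
DWL = ½ × 1354.1667 × 32.5 = 22005.21.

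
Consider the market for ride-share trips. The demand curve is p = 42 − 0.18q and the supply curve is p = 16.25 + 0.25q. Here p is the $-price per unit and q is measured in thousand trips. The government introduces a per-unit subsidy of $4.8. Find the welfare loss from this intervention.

$26.79 thousand

Competitive equilibrium: 42 − 0.18q = 16.25 + 0.25q → q* = 59.8837, p* = 31.2209.
The subsidy lowers effective supply by 4.8: p = 11.45 + 0.25q.
New quantity: 42 − 0.18q = 11.45 + 0.25q → q' = 71.0465.
Overproduction Δq = 71.0465 − 59.8837 = 11.1628; wedge = subsidy = 4.8.
DWL = ½ × 11.1628 × 4.8 = $26.79 thousand.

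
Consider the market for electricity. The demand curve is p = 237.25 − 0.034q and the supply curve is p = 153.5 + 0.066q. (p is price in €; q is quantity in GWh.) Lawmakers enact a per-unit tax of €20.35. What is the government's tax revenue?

Competitive equilibrium: 237.25 − 0.034q = 153.5 + 0.066q → q* = 837.5, p* = 208.775.
With the tax, the buyer price exceeds the seller price by 20.35: (237.25 − 0.034q) − (153.5 + 0.066q) = 20.35 → q' = 634.
Tax revenue = 20.35 × 634 = €12901.90.

€12901.90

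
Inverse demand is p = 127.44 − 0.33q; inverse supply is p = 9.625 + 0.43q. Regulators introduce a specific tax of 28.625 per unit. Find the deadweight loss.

539.07

Competitive equilibrium: 127.44 − 0.33q = 9.625 + 0.43q → q* = 155.0197, p* = 76.2835.
With the tax, the buyer price exceeds the seller price by 28.625: (127.44 − 0.33q) − (9.625 + 0.43q) = 28.625 → q' = 117.3553.
Δq = 155.0197 − 117.3553 = 37.6644; the wedge equals the tax, 28.625.
Deadweight loss = ½ × 37.6644 × 28.625 = 539.07.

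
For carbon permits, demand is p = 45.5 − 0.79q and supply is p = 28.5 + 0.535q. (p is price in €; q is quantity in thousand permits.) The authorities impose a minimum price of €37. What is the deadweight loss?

Competitive equilibrium: 45.5 − 0.79q = 28.5 + 0.535q → q* = 12.8302, p* = 35.3642.
At the floor p = 37, quantity demanded = (45.5 − 37)/0.79 = 10.7595.
Sellers' marginal cost at q' = 10.7595: 28.5 + 0.535·10.7595 = 34.2563.
Δq = 12.8302 − 10.7595 = 2.0707; wedge = 37 − 34.2563 = 2.7437.
The triangle = ½ × 2.0707 × 2.7437 = €2.84 thousand.

€2.84 thousand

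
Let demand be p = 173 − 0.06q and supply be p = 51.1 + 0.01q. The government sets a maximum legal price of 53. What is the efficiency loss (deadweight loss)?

Competitive equilibrium: 173 − 0.06q = 51.1 + 0.01q → q* = 1741.4286, p* = 68.5143.
At the ceiling p = 53, quantity supplied = (53 − 51.1)/0.01 = 190.
Willingness to pay at q' = 190: 173 − 0.06·190 = 161.6.
Δq = 1741.4286 − 190 = 1551.4286; wedge = 161.6 − 53 = 108.6.
DWL = ½ × 1551.4286 × 108.6 = 84242.57.

84242.57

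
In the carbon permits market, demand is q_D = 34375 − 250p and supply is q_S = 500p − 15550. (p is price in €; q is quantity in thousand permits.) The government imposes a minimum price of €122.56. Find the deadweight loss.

In inverse form: demand p = 137.5 − 0.004q, supply p = 31.1 + 0.002q.
Competitive equilibrium: 137.5 − 0.004q = 31.1 + 0.002q → q* = 17733.3333, p* = 66.5667.
At the floor p = 122.56, quantity demanded = (137.5 − 122.56)/0.004 = 3735.
Sellers' marginal cost at q' = 3735: 31.1 + 0.002·3735 = 38.57.
Δq = 17733.3333 − 3735 = 13998.3333; wedge = 122.56 − 38.57 = 83.99.
DWL = ½ × 13998.3333 × 83.99 = €587860.01 thousand.

€587860.01 thousand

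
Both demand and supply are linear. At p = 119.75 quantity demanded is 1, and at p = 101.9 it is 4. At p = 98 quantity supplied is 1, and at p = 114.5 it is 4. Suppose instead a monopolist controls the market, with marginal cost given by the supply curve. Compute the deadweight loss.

5.63

Demand slope = (101.9 − 119.75)/(4 − 1) = −5.95, so p = 125.7 − 5.95q.
Supply slope = (114.5 − 98)/(4 − 1) = 5.5, so p = 92.5 + 5.5q.
Competitive equilibrium: 125.7 − 5.95q = 92.5 + 5.5q → q* = 2.8996, p* = 108.4476.
Marginal revenue: MR = 125.7 − 11.9q. Set MR = MC: 125.7 − 11.9q = 92.5 + 5.5q → q_m = 1.908.
Price p_m = 125.7 − 5.95·1.908 = 114.3474; MC(q_m) = 92.5 + 5.5·1.908 = 102.994.
Competitive q* = 2.8996, so Δq = 0.9916; wedge = 114.3474 − 102.994 = 11.3534.
DWL = ½ × 0.9916 × 11.3534 = 5.63.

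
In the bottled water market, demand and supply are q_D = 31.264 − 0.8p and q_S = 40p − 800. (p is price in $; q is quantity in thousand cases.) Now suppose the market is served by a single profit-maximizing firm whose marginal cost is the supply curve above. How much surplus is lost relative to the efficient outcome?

In inverse form: demand p = 39.08 − 1.25q, supply p = 20 + 0.025q.
Competitive equilibrium: 39.08 − 1.25q = 20 + 0.025q → q* = 14.9647, p* = 20.3741.
Marginal revenue: MR = 39.08 − 2.5q. Set MR = MC: 39.08 − 2.5q = 20 + 0.025q → q_m = 7.5564.
Price p_m = 39.08 − 1.25·7.5564 = 29.6345; MC(q_m) = 20 + 0.025·7.5564 = 20.1889.
Competitive q* = 14.9647, so Δq = 7.4083; wedge = 29.6345 − 20.1889 = 9.4456.
DWL = ½ × 7.4083 × 9.4456 = $34.99 thousand.

$34.99 thousand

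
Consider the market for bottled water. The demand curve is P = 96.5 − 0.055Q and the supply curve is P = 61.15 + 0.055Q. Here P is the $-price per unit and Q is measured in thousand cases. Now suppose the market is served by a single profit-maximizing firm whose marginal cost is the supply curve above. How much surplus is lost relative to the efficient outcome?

$631.12 thousand

Competitive equilibrium: 96.5 − 0.055Q = 61.15 + 0.055Q → Q* = 321.36364, P* = 78.825.
Marginal revenue: MR = 96.5 − 0.11Q. Set MR = MC: 96.5 − 0.11Q = 61.15 + 0.055Q → Q_m = 214.24242.
Price P_m = 96.5 − 0.055·214.24242 = 84.71667; MC(Q_m) = 61.15 + 0.055·214.24242 = 72.93333.
Competitive Q* = 321.36364, so ΔQ = 107.12122; wedge = 84.71667 − 72.93333 = 11.78334.
DWL = ½ × 107.12122 × 11.78334 = $631.12 thousand.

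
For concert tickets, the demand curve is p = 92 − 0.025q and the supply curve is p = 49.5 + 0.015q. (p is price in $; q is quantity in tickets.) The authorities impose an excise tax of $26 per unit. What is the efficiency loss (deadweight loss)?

Competitive equilibrium: 92 − 0.025q = 49.5 + 0.015q → q* = 1062.5, p* = 65.4375.
With the tax, the buyer price exceeds the seller price by 26: (92 − 0.025q) − (49.5 + 0.015q) = 26 → q' = 412.5.
Δq = 1062.5 − 412.5 = 650; the wedge equals the tax, 26.
The triangle = ½ × 650 × 26 = $8450.

$8450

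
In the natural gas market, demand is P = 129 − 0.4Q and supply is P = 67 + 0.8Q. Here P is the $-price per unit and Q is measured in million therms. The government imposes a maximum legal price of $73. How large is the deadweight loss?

Competitive equilibrium: 129 − 0.4Q = 67 + 0.8Q → Q* = 51.6667, P* = 108.3333.
At the ceiling P = 73, quantity supplied = (73 − 67)/0.8 = 7.5.
Willingness to pay at Q' = 7.5: 129 − 0.4·7.5 = 126.
ΔQ = 51.6667 − 7.5 = 44.1667; wedge = 126 − 73 = 53.
The triangle = ½ × 44.1667 × 53 = $1170.42 million.

$1170.42 million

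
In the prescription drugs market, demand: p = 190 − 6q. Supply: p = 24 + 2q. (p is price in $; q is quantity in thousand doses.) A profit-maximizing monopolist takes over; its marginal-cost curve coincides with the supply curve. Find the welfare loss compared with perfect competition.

$316.33 thousand

Competitive equilibrium: 190 − 6q = 24 + 2q → q* = 20.75, p* = 65.5.
Marginal revenue: MR = 190 − 12q. Set MR = MC: 190 − 12q = 24 + 2q → q_m = 11.8571.
Price p_m = 190 − 6·11.8571 = 118.8574; MC(q_m) = 24 + 2·11.8571 = 47.7142.
Competitive q* = 20.75, so Δq = 8.8929; wedge = 118.8574 − 47.7142 = 71.1432.
The triangle = ½ × 8.8929 × 71.1432 = $316.33 thousand.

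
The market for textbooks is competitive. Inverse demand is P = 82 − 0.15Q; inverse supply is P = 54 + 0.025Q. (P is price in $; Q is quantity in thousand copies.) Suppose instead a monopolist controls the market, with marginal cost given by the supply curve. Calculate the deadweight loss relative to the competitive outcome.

Competitive equilibrium: 82 − 0.15Q = 54 + 0.025Q → Q* = 160, P* = 58.
Marginal revenue: MR = 82 − 0.3Q. Set MR = MC: 82 − 0.3Q = 54 + 0.025Q → Q_m = 86.1538.
Price P_m = 82 − 0.15·86.1538 = 69.0769; MC(Q_m) = 54 + 0.025·86.1538 = 56.1538.
Competitive Q* = 160, so ΔQ = 73.8462; wedge = 69.0769 − 56.1538 = 12.9231.
The triangle = ½ × 73.8462 × 12.9231 = $477.16 thousand.

$477.16 thousand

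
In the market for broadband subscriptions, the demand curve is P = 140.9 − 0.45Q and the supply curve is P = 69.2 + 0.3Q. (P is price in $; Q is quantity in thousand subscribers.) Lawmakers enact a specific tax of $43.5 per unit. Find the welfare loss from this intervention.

$1261.50 thousand

Competitive equilibrium: 140.9 − 0.45Q = 69.2 + 0.3Q → Q* = 95.6, P* = 97.88.
With the tax, the buyer price exceeds the seller price by 43.5: (140.9 − 0.45Q) − (69.2 + 0.3Q) = 43.5 → Q' = 37.6.
ΔQ = 95.6 − 37.6 = 58; the wedge equals the tax, 43.5.
DWL = ½ × 58 × 43.5 = $1261.50 thousand.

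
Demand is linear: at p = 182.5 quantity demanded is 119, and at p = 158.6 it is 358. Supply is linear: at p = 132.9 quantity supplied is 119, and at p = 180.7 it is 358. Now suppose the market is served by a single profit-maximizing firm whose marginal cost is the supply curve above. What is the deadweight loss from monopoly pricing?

Demand slope = (158.6 − 182.5)/(358 − 119) = −0.1, so p = 194.4 − 0.1q.
Supply slope = (180.7 − 132.9)/(358 − 119) = 0.2, so p = 109.1 + 0.2q.
Competitive equilibrium: 194.4 − 0.1q = 109.1 + 0.2q → q* = 284.3333, p* = 165.9667.
Marginal revenue: MR = 194.4 − 0.2q. Set MR = MC: 194.4 − 0.2q = 109.1 + 0.2q → q_m = 213.25.
Price p_m = 194.4 − 0.1·213.25 = 173.075; MC(q_m) = 109.1 + 0.2·213.25 = 151.75.
Competitive q* = 284.3333, so Δq = 71.0833; wedge = 173.075 − 151.75 = 21.325.
The triangle = ½ × 71.0833 × 21.325 = 757.93.

757.93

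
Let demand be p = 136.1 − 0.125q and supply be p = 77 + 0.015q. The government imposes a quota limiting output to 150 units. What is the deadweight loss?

Competitive equilibrium: 136.1 − 0.125q = 77 + 0.015q → q* = 422.1429, p* = 83.3321.
At q = 150: demand price = 136.1 − 0.125·150 = 117.35; supply price = 77 + 0.015·150 = 79.25.
Δq = 422.1429 − 150 = 272.1429; wedge = 117.35 − 79.25 = 38.1.
The triangle = ½ × 272.1429 × 38.1 = 5184.32.

5184.32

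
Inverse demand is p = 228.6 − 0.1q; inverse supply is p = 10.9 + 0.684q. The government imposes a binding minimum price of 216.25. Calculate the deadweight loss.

Competitive equilibrium: 228.6 − 0.1q = 10.9 + 0.684q → q* = 277.67857, p* = 200.83214.
At the floor p = 216.25, quantity demanded = (228.6 − 216.25)/0.1 = 123.5.
Sellers' marginal cost at q' = 123.5: 10.9 + 0.684·123.5 = 95.374.
Δq = 277.67857 − 123.5 = 154.17857; wedge = 216.25 − 95.374 = 120.876.
Deadweight loss = ½ × 154.17857 × 120.876 = 9318.24.

9318.24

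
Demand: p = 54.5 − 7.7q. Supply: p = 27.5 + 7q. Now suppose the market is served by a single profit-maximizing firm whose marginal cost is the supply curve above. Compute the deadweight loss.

2.93

Competitive equilibrium: 54.5 − 7.7q = 27.5 + 7q → q* = 1.8367, p* = 40.3571.
Marginal revenue: MR = 54.5 − 15.4q. Set MR = MC: 54.5 − 15.4q = 27.5 + 7q → q_m = 1.2054.
Price p_m = 54.5 − 7.7·1.2054 = 45.2184; MC(q_m) = 27.5 + 7·1.2054 = 35.9378.
Competitive q* = 1.8367, so Δq = 0.6313; wedge = 45.2184 − 35.9378 = 9.2806.
Deadweight loss = ½ × 0.6313 × 9.2806 = 2.93.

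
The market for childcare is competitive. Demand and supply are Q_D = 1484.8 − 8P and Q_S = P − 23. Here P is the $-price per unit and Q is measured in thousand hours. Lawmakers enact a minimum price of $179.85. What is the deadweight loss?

In inverse form: demand P = 185.6 − 0.125Q, supply P = 23 + Q.
Competitive equilibrium: 185.6 − 0.125Q = 23 + Q → Q* = 144.5333, P* = 167.5333.
At the floor P = 179.85, quantity demanded = (185.6 − 179.85)/0.125 = 46.
Sellers' marginal cost at Q' = 46: 23 + 1·46 = 69.
ΔQ = 144.5333 − 46 = 98.5333; wedge = 179.85 − 69 = 110.85.
The triangle = ½ × 98.5333 × 110.85 = $5461.21 thousand.

$5461.21 thousand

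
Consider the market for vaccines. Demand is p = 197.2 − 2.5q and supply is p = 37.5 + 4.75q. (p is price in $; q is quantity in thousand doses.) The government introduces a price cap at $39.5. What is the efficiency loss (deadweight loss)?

Competitive equilibrium: 197.2 − 2.5q = 37.5 + 4.75q → q* = 22.0276, p* = 142.131.
At the ceiling p = 39.5, quantity supplied = (39.5 − 37.5)/4.75 = 0.4211.
Willingness to pay at q' = 0.4211: 197.2 − 2.5·0.4211 = 196.1473.
Δq = 22.0276 − 0.4211 = 21.6065; wedge = 196.1473 − 39.5 = 156.6473.
Welfare loss = ½ × 21.6065 × 156.6473 = $1692.30 thousand.

$1692.30 thousand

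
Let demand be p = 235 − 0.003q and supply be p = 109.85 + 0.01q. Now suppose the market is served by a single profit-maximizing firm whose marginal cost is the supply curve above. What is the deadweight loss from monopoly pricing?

Competitive equilibrium: 235 − 0.003q = 109.85 + 0.01q → q* = 9626.923077, p* = 206.119231.
Marginal revenue: MR = 235 − 0.006q. Set MR = MC: 235 − 0.006q = 109.85 + 0.01q → q_m = 7821.875.
Price p_m = 235 − 0.003·7821.875 = 211.534375; MC(q_m) = 109.85 + 0.01·7821.875 = 188.06875.
Competitive q* = 9626.923077, so Δq = 1805.048077; wedge = 211.534375 − 188.06875 = 23.465625.
Deadweight loss = ½ × 1805.048077 × 23.465625 = 21178.29.

21178.29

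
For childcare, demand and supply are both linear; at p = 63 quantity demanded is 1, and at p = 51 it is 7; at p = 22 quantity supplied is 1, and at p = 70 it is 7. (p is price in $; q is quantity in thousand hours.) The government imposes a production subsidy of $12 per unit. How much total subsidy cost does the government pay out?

Demand slope = (51 − 63)/(7 − 1) = −2, so p = 65 − 2q.
Supply slope = (70 − 22)/(7 − 1) = 8, so p = 14 + 8q.
Competitive equilibrium: 65 − 2q = 14 + 8q → q* = 5.1, p* = 54.8.
The subsidy lowers effective supply by 12: p = 2 + 8q.
New quantity: 65 − 2q = 2 + 8q → q' = 6.3.
Total subsidy cost = 12 × 6.3 = $75.60 thousand.

$75.60 thousand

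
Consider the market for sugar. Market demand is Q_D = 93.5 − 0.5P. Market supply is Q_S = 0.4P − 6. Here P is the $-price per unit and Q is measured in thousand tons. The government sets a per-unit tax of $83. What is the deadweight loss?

In inverse form: demand P = 187 − 2Q, supply P = 15 + 2.5Q.
Competitive equilibrium: 187 − 2Q = 15 + 2.5Q → Q* = 38.2222, P* = 110.5556.
With the tax, the buyer price exceeds the seller price by 83: (187 − 2Q) − (15 + 2.5Q) = 83 → Q' = 19.7778.
ΔQ = 38.2222 − 19.7778 = 18.4444; the wedge equals the tax, 83.
DWL = ½ × 18.4444 × 83 = $765.44 thousand.

$765.44 thousand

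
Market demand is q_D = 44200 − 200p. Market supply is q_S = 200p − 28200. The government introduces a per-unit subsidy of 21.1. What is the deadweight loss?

In inverse form: demand p = 221 − 0.005q, supply p = 141 + 0.005q.
Competitive equilibrium: 221 − 0.005q = 141 + 0.005q → q* = 8000, p* = 181.
The subsidy lowers effective supply by 21.1: p = 119.9 + 0.005q.
New quantity: 221 − 0.005q = 119.9 + 0.005q → q' = 10110.
Overproduction Δq = 10110 − 8000 = 2110; wedge = subsidy = 21.1.
Deadweight loss = ½ × 2110 × 21.1 = 22260.50.

22260.50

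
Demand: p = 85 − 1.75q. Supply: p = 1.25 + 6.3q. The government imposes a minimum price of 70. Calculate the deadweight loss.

13.51

Competitive equilibrium: 85 − 1.75q = 1.25 + 6.3q → q* = 10.4037, p* = 66.7935.
At the floor p = 70, quantity demanded = (85 − 70)/1.75 = 8.5714.
Sellers' marginal cost at q' = 8.5714: 1.25 + 6.3·8.5714 = 55.2498.
Δq = 10.4037 − 8.5714 = 1.8323; wedge = 70 − 55.2498 = 14.7502.
Deadweight loss = ½ × 1.8323 × 14.7502 = 13.51.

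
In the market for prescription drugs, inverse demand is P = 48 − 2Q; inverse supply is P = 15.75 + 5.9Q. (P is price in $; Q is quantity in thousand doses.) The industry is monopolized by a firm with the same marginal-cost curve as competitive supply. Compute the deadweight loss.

Competitive equilibrium: 48 − 2Q = 15.75 + 5.9Q → Q* = 4.0823, P* = 39.8354.
Marginal revenue: MR = 48 − 4Q. Set MR = MC: 48 − 4Q = 15.75 + 5.9Q → Q_m = 3.2576.
Price P_m = 48 − 2·3.2576 = 41.4848; MC(Q_m) = 15.75 + 5.9·3.2576 = 34.9698.
Competitive Q* = 4.0823, so ΔQ = 0.8247; wedge = 41.4848 − 34.9698 = 6.515.
The triangle = ½ × 0.8247 × 6.515 = $2.69 thousand.

$2.69 thousand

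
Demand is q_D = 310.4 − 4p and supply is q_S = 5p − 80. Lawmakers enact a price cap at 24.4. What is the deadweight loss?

In inverse form: demand p = 77.6 − 0.25q, supply p = 16 + 0.2q.
Competitive equilibrium: 77.6 − 0.25q = 16 + 0.2q → q* = 136.8889, p* = 43.3778.
At the ceiling p = 24.4, quantity supplied = (24.4 − 16)/0.2 = 42.
Willingness to pay at q' = 42: 77.6 − 0.25·42 = 67.1.
Δq = 136.8889 − 42 = 94.8889; wedge = 67.1 − 24.4 = 42.7.
Welfare loss = ½ × 94.8889 × 42.7 = 2025.88.

2025.88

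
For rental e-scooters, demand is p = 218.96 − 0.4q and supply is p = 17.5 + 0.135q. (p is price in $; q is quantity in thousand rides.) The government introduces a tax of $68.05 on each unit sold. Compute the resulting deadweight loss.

Competitive equilibrium: 218.96 − 0.4q = 17.5 + 0.135q → q* = 376.5607, p* = 68.3357.
With the tax, the buyer price exceeds the seller price by 68.05: (218.96 − 0.4q) − (17.5 + 0.135q) = 68.05 → q' = 249.3645.
Δq = 376.5607 − 249.3645 = 127.1962; the wedge equals the tax, 68.05.
Deadweight loss = ½ × 127.1962 × 68.05 = $4327.85 thousand.

$4327.85 thousand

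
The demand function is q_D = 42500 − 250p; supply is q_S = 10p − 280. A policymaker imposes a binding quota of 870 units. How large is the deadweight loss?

12761.11

In inverse form: demand p = 170 − 0.004q, supply p = 28 + 0.1q.
Competitive equilibrium: 170 − 0.004q = 28 + 0.1q → q* = 1365.3846, p* = 164.5385.
At q = 870: demand price = 170 − 0.004·870 = 166.52; supply price = 28 + 0.1·870 = 115.
Δq = 1365.3846 − 870 = 495.3846; wedge = 166.52 − 115 = 51.52.
Deadweight loss = ½ × 495.3846 × 51.52 = 12761.11.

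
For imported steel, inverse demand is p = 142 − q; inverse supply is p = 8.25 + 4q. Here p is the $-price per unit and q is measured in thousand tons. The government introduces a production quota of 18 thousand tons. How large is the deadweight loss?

Competitive equilibrium: 142 − q = 8.25 + 4q → q* = 26.75, p* = 115.25.
At q = 18: demand price = 142 − 1·18 = 124; supply price = 8.25 + 4·18 = 80.25.
Δq = 26.75 − 18 = 8.75; wedge = 124 − 80.25 = 43.75.
The triangle = ½ × 8.75 × 43.75 = $191.41 thousand.

$191.41 thousand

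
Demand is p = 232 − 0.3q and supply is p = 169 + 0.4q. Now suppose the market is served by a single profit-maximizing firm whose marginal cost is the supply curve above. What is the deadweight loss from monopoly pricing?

Competitive equilibrium: 232 − 0.3q = 169 + 0.4q → q* = 90, p* = 205.
Marginal revenue: MR = 232 − 0.6q. Set MR = MC: 232 − 0.6q = 169 + 0.4q → q_m = 63.
Price p_m = 232 − 0.3·63 = 213.1; MC(q_m) = 169 + 0.4·63 = 194.2.
Competitive q* = 90, so Δq = 27; wedge = 213.1 − 194.2 = 18.9.
Welfare loss = ½ × 27 × 18.9 = 255.15.

255.15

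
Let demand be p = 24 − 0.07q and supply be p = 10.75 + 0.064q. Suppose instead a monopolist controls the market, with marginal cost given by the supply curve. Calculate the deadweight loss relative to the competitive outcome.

Competitive equilibrium: 24 − 0.07q = 10.75 + 0.064q → q* = 98.8806, p* = 17.0784.
Marginal revenue: MR = 24 − 0.14q. Set MR = MC: 24 − 0.14q = 10.75 + 0.064q → q_m = 64.951.
Price p_m = 24 − 0.07·64.951 = 19.4534; MC(q_m) = 10.75 + 0.064·64.951 = 14.9069.
Competitive q* = 98.8806, so Δq = 33.9296; wedge = 19.4534 − 14.9069 = 4.5465.
The triangle = ½ × 33.9296 × 4.5465 = 77.13.

77.13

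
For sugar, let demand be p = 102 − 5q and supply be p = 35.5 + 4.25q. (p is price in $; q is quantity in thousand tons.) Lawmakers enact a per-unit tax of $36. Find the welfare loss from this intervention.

$70.05 thousand

Competitive equilibrium: 102 − 5q = 35.5 + 4.25q → q* = 7.1892, p* = 66.0541.
With the tax, the buyer price exceeds the seller price by 36: (102 − 5q) − (35.5 + 4.25q) = 36 → q' = 3.2973.
Δq = 7.1892 − 3.2973 = 3.8919; the wedge equals the tax, 36.
The triangle = ½ × 3.8919 × 36 = $70.05 thousand.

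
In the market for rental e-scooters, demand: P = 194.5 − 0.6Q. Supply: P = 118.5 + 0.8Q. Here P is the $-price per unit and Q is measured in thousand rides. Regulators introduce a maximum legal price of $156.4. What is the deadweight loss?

$33.43 thousand

Competitive equilibrium: 194.5 − 0.6Q = 118.5 + 0.8Q → Q* = 54.2857, P* = 161.9286.
At the ceiling P = 156.4, quantity supplied = (156.4 − 118.5)/0.8 = 47.375.
Willingness to pay at Q' = 47.375: 194.5 − 0.6·47.375 = 166.075.
ΔQ = 54.2857 − 47.375 = 6.9107; wedge = 166.075 − 156.4 = 9.675.
Deadweight loss = ½ × 6.9107 × 9.675 = $33.43 thousand.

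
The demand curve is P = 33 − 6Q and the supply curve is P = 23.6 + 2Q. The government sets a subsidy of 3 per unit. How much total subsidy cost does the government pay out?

Competitive equilibrium: 33 − 6Q = 23.6 + 2Q → Q* = 1.175, P* = 25.95.
The subsidy lowers effective supply by 3: P = 20.6 + 2Q.
New quantity: 33 − 6Q = 20.6 + 2Q → Q' = 1.55.
Total subsidy cost = 3 × 1.55 = 4.65.

4.65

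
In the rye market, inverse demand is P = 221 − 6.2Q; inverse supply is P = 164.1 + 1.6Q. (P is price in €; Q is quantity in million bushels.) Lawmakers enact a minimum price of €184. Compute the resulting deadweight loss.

Competitive equilibrium: 221 − 6.2Q = 164.1 + 1.6Q → Q* = 7.2949, P* = 175.7718.
At the floor P = 184, quantity demanded = (221 − 184)/6.2 = 5.9677.
Sellers' marginal cost at Q' = 5.9677: 164.1 + 1.6·5.9677 = 173.6483.
ΔQ = 7.2949 − 5.9677 = 1.3272; wedge = 184 − 173.6483 = 10.3517.
Deadweight loss = ½ × 1.3272 × 10.3517 = €6.87 million.

€6.87 million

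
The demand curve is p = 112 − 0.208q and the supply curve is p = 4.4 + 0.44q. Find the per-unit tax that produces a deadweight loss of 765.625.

31.5

Competitive equilibrium: 112 − 0.208q = 4.4 + 0.44q → q* = 166.0494, p* = 77.4617.
A tax t gives Δq = t/0.648 and wedge t, so DWL = t²/1.296.
t²/1.296 = 765.625 → t² = 992.25 → t = 31.5.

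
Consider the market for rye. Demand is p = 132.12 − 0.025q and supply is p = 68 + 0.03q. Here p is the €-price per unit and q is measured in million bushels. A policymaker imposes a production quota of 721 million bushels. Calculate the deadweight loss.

Competitive equilibrium: 132.12 − 0.025q = 68 + 0.03q → q* = 1165.8182, p* = 102.9745.
At q = 721: demand price = 132.12 − 0.025·721 = 114.095; supply price = 68 + 0.03·721 = 89.63.
Δq = 1165.8182 − 721 = 444.8182; wedge = 114.095 − 89.63 = 24.465.
Deadweight loss = ½ × 444.8182 × 24.465 = €5441.24 million.

€5441.24 million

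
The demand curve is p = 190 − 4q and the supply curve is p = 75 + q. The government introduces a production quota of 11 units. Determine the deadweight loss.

Competitive equilibrium: 190 − 4q = 75 + q → q* = 23, p* = 98.
At q = 11: demand price = 190 − 4·11 = 146; supply price = 75 + 1·11 = 86.
Δq = 23 − 11 = 12; wedge = 146 − 86 = 60.
DWL = ½ × 12 × 60 = 360.

360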